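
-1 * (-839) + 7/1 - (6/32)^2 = 216567/256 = 845.96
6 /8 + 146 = 587 /4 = 146.75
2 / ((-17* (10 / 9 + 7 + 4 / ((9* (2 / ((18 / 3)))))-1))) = -9 / 646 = -0.01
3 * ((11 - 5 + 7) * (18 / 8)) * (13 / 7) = 162.96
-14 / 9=-1.56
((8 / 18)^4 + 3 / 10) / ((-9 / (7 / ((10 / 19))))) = -2958319 / 5904900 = -0.50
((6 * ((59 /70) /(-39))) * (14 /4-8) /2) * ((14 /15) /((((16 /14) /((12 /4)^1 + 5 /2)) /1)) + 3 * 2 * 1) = 222843 /72800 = 3.06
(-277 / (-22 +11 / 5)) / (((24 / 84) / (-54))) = -29085 / 11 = -2644.09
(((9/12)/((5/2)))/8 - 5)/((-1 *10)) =397/800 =0.50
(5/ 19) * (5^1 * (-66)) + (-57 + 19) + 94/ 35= -81234/ 665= -122.16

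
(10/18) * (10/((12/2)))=25/27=0.93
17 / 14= 1.21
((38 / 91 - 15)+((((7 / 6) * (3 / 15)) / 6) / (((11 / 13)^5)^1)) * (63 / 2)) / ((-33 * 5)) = 6892991593 / 96727230600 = 0.07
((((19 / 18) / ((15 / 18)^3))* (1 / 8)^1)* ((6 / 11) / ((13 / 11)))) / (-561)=-57 / 303875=-0.00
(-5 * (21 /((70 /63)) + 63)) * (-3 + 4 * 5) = -6961.50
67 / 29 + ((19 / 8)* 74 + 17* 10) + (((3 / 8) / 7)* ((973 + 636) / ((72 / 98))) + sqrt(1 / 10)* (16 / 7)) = 8* sqrt(10) / 35 + 1295627 / 2784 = 466.11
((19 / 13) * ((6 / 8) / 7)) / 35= 0.00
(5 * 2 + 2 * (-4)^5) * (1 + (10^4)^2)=-203800002038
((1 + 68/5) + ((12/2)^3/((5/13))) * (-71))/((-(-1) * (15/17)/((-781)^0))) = -677603/15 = -45173.53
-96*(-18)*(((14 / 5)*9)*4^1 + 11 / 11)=175910.40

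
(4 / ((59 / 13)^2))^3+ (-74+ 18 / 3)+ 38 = -29.99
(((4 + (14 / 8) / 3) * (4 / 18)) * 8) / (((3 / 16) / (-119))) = -418880 / 81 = -5171.36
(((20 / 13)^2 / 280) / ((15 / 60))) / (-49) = -40 / 57967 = -0.00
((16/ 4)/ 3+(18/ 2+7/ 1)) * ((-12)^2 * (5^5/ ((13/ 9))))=5400000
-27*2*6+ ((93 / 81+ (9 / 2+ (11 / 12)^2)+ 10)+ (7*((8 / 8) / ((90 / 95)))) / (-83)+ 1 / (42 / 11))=-77139553 / 250992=-307.34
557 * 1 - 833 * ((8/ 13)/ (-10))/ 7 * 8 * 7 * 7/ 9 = 512437/ 585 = 875.96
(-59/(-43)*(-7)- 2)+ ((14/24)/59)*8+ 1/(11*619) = -597284678/51823299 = -11.53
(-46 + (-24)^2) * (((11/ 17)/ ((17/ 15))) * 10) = 874500/ 289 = 3025.95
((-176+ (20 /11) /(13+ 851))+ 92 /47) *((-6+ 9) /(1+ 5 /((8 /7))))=-19435445 /200079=-97.14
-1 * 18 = -18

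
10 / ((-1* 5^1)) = -2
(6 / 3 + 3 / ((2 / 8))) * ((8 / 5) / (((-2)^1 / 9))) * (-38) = 19152 / 5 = 3830.40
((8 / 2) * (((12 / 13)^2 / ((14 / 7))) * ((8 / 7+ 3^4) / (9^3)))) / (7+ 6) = 18400 / 1245699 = 0.01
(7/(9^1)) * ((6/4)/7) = 1/6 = 0.17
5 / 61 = 0.08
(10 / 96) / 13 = 5 / 624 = 0.01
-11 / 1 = -11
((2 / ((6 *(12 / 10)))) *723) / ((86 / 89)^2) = 215.09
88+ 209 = 297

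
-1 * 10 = -10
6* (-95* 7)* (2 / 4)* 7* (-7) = 97755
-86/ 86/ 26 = -1/ 26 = -0.04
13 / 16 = 0.81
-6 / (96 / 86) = -43 / 8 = -5.38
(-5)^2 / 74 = 0.34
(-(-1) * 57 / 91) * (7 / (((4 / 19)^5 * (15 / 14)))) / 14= 47045881 / 66560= 706.82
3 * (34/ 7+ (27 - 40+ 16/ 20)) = -771/ 35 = -22.03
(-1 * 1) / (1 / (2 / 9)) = -2 / 9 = -0.22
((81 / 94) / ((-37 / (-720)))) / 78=4860 / 22607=0.21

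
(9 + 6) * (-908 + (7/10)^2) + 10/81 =-22052293/1620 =-13612.53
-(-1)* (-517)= -517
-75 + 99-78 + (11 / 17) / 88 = -53.99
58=58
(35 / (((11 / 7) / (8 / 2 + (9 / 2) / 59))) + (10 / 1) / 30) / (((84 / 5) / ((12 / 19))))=1774165 / 517902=3.43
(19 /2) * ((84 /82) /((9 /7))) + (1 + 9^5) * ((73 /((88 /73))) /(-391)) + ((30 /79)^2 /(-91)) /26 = -142764451897938253 /15623325193476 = -9137.90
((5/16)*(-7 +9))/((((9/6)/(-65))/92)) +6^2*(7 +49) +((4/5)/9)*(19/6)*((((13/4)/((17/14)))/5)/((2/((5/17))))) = -37114541/78030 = -475.64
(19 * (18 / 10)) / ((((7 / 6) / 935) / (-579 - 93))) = -18418752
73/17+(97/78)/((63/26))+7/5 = 99721/16065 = 6.21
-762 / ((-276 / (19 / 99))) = 2413 / 4554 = 0.53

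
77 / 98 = 11 / 14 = 0.79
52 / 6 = 26 / 3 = 8.67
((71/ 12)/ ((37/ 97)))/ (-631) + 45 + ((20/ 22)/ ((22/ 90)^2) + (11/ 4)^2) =101058481823/ 1491593136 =67.75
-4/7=-0.57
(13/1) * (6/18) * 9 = 39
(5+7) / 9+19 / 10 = 97 / 30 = 3.23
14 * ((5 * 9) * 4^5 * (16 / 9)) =1146880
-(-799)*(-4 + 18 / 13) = -27166 / 13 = -2089.69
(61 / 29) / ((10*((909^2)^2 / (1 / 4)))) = 61 / 791978737514760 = 0.00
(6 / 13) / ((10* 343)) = 3 / 22295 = 0.00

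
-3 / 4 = -0.75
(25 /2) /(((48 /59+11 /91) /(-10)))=-133.77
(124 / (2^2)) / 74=31 / 74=0.42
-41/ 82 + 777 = 1553/ 2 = 776.50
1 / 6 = 0.17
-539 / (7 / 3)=-231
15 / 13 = 1.15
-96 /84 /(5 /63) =-72 /5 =-14.40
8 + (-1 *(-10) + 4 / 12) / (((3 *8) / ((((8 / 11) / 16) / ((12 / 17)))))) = 152591 / 19008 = 8.03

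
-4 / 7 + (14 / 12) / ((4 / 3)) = 17 / 56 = 0.30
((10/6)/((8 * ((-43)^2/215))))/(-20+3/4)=-25/19866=-0.00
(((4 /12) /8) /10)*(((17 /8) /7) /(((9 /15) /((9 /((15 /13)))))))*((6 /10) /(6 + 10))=221 /358400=0.00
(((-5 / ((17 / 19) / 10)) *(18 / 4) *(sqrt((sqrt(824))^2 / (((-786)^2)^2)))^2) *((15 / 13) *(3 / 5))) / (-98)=48925 / 12756558578036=0.00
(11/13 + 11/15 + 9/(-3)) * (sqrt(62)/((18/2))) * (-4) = 1108 * sqrt(62)/1755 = 4.97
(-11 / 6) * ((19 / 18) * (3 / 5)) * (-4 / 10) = 209 / 450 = 0.46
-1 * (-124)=124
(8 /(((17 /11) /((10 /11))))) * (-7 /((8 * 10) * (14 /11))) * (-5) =55 /34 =1.62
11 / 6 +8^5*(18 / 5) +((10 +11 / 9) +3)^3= 880948277 / 7290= 120843.39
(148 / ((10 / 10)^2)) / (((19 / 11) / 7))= 11396 / 19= 599.79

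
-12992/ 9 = -1443.56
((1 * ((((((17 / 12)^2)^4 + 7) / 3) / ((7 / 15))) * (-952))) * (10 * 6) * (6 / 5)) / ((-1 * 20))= 169755698321 / 2985984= 56850.84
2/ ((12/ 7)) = 1.17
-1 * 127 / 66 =-127 / 66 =-1.92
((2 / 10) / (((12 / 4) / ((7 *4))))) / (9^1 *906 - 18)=7 / 30510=0.00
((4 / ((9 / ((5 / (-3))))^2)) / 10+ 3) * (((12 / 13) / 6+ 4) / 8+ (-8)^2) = 566995 / 2916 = 194.44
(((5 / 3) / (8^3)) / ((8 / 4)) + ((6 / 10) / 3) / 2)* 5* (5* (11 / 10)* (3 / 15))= 17171 / 30720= 0.56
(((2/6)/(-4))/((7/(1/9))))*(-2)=1/378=0.00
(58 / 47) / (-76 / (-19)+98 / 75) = 2175 / 9353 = 0.23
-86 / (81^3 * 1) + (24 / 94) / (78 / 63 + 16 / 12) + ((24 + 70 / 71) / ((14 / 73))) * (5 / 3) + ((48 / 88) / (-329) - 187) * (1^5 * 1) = 4128956670668 / 136553233509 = 30.24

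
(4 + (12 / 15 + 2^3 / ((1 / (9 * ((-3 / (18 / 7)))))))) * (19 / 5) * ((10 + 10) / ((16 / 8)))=-15048 / 5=-3009.60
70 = 70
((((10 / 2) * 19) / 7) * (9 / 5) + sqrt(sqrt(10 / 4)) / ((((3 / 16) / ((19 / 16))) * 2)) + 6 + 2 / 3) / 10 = 19 * 2^(3 / 4) * 5^(1 / 4) / 120 + 653 / 210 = 3.51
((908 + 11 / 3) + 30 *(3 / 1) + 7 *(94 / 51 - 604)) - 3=-164038 / 51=-3216.43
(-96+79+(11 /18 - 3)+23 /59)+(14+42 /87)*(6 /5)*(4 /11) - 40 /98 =-217253639 /16600122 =-13.09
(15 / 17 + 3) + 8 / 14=530 / 119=4.45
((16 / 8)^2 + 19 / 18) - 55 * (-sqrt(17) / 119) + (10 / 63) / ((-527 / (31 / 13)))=55 * sqrt(17) / 119 + 46919 / 9282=6.96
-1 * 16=-16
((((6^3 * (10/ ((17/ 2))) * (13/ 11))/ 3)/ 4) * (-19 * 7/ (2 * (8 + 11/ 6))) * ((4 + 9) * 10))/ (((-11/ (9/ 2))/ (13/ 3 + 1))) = 5826038400/ 121363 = 48005.06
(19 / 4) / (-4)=-19 / 16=-1.19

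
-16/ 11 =-1.45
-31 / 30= -1.03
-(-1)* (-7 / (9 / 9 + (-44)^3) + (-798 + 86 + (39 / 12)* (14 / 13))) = -17243471 / 24338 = -708.50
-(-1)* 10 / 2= 5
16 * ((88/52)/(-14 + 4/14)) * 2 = -154/39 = -3.95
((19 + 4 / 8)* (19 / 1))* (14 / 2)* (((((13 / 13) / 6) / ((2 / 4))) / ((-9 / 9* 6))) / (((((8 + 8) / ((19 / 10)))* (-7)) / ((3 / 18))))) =4693 / 11520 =0.41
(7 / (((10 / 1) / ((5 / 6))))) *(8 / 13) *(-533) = -574 / 3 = -191.33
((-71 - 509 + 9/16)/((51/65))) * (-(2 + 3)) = 3013075/816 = 3692.49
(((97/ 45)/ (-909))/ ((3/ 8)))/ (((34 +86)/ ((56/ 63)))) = -776/ 16566525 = -0.00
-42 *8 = -336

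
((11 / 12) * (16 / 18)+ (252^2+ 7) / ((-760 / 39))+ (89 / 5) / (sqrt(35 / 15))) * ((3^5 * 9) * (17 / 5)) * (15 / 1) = -276200159553 / 760+ 9926793 * sqrt(21) / 35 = -362121540.27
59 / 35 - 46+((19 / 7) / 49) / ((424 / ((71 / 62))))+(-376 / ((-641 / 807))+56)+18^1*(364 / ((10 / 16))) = 316969435214217 / 28898792720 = 10968.26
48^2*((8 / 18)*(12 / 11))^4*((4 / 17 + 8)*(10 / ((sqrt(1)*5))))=2097.08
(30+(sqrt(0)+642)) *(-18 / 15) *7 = -5644.80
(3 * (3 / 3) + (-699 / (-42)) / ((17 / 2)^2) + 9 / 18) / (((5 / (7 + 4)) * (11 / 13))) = 196209 / 20230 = 9.70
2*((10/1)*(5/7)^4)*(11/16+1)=84375/9604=8.79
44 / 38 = 22 / 19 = 1.16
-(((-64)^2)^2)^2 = -281474976710656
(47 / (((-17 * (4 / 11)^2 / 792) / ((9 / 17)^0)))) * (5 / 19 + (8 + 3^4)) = -477435024 / 323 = -1478127.01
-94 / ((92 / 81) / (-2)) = 3807 / 23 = 165.52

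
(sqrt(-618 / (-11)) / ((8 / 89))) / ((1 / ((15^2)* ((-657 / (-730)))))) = 36045* sqrt(6798) / 176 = 16885.85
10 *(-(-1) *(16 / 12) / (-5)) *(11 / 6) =-44 / 9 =-4.89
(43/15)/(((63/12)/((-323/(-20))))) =13889/1575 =8.82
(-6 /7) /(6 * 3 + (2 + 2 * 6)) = -3 /112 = -0.03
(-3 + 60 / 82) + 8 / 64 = -703 / 328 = -2.14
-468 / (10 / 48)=-11232 / 5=-2246.40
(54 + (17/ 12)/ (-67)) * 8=431.83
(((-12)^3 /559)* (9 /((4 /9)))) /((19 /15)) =-524880 /10621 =-49.42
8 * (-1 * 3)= -24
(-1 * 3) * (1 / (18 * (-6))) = 1 / 36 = 0.03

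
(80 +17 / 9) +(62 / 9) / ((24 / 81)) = 3785 / 36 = 105.14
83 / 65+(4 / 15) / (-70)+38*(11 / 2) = 1435114 / 6825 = 210.27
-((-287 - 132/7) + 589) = -1982/7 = -283.14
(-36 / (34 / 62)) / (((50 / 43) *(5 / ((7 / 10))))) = -83979 / 10625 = -7.90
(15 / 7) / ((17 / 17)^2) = 15 / 7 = 2.14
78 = 78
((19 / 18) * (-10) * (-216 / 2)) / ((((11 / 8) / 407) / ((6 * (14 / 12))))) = 2362080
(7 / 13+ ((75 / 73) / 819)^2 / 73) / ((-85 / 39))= -15611641852 / 63189976395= -0.25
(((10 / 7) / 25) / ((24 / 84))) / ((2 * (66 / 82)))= 41 / 330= 0.12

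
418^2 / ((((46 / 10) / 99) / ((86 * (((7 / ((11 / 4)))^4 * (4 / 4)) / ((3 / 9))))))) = 40729681798.58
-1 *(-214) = 214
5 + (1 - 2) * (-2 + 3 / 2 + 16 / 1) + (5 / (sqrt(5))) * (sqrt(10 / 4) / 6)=-21 / 2 + 5 * sqrt(2) / 12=-9.91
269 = 269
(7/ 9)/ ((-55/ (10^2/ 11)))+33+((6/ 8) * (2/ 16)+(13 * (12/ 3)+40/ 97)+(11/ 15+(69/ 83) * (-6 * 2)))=106802642621/ 1402806240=76.13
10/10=1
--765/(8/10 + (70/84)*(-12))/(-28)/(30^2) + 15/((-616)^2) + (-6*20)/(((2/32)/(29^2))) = -14092449394217/8727488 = -1614720.00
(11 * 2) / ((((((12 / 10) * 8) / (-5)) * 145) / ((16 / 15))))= -22 / 261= -0.08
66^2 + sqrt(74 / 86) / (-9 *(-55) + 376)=sqrt(1591) / 37453 + 4356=4356.00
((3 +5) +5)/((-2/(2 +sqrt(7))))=-30.20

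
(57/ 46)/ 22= 57/ 1012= 0.06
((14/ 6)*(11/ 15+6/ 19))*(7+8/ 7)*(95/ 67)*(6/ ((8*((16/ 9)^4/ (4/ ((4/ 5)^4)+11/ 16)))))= 24935664429/ 1124073472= 22.18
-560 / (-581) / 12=20 / 249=0.08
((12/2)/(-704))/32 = -3/11264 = -0.00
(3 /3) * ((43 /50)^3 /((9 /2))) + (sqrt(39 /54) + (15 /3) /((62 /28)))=sqrt(26) /6 + 41839717 /17437500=3.25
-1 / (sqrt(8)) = -sqrt(2) / 4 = -0.35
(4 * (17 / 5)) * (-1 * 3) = -204 / 5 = -40.80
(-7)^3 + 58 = -285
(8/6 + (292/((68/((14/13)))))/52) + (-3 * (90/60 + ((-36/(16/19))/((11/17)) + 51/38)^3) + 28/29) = 118804170314837921987/146040634424256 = 813500.78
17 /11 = 1.55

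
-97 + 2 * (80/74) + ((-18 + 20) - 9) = -3768/37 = -101.84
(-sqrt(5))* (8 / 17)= -8* sqrt(5) / 17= -1.05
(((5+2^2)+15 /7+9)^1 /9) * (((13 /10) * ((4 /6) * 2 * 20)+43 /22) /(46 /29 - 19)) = -3294371 /699930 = -4.71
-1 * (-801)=801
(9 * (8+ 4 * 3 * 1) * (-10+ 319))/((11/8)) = 444960/11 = 40450.91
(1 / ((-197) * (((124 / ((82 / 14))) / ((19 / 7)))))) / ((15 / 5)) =-779 / 3590916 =-0.00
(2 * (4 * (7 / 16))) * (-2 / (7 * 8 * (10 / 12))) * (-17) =51 / 20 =2.55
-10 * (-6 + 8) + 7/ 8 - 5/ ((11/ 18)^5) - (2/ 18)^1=-903300115/ 11595672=-77.90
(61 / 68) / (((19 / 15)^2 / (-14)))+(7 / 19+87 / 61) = -4516895 / 748714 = -6.03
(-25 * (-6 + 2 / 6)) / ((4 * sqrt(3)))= 425 * sqrt(3) / 36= 20.45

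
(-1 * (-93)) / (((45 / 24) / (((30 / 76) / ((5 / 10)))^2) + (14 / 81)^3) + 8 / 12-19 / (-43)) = 85009302360 / 3767853401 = 22.56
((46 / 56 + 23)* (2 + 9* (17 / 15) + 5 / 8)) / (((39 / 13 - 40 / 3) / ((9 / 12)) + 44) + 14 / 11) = 33874929 / 3492160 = 9.70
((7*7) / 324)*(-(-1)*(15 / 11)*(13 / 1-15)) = -245 / 594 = -0.41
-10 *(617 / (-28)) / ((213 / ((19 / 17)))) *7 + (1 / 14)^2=5747891 / 709716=8.10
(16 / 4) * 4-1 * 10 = 6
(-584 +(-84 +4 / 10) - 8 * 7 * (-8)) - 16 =-1178 / 5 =-235.60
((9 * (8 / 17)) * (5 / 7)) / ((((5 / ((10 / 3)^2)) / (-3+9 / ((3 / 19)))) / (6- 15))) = -388800 / 119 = -3267.23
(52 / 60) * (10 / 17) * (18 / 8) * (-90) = -1755 / 17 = -103.24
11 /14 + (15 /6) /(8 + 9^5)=324831 /413399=0.79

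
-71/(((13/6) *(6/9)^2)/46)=-44091/13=-3391.62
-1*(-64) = 64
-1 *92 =-92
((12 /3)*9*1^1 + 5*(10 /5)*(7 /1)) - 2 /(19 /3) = 2008 /19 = 105.68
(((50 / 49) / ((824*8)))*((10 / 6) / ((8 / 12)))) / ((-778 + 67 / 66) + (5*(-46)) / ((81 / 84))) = -37125 / 97420666336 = -0.00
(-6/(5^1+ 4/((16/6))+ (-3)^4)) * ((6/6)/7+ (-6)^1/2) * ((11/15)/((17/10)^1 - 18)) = -352/39935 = -0.01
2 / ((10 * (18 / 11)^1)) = 11 / 90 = 0.12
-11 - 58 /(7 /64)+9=-3726 /7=-532.29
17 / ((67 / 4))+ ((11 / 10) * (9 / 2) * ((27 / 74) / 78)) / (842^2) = 1855103620657 / 1827822626240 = 1.01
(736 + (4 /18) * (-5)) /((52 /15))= 16535 /78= 211.99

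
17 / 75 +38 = 2867 / 75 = 38.23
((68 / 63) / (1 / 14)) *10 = 1360 / 9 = 151.11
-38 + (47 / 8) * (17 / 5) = -721 / 40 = -18.02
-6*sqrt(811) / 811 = -0.21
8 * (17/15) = 9.07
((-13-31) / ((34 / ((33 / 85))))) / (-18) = 121 / 4335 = 0.03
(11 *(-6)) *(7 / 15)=-154 / 5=-30.80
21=21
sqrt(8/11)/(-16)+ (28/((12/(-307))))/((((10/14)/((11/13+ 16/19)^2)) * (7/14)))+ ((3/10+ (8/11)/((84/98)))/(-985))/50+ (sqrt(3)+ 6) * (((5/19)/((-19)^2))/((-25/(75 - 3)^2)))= -107717923761884809/18839426677500 - 5184 * sqrt(3)/34295 - sqrt(22)/88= -5718.00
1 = 1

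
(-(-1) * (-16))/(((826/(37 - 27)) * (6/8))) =-320/1239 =-0.26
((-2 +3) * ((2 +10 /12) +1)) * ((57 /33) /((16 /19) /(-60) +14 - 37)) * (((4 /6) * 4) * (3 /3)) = -166060 /216447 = -0.77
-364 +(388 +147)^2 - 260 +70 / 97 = 27703367 / 97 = 285601.72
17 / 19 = 0.89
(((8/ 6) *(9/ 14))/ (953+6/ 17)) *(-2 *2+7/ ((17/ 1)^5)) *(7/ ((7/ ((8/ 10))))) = -136306104/ 47376869645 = -0.00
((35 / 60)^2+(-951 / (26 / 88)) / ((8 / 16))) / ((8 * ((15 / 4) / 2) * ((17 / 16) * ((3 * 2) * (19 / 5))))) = -12050435 / 680238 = -17.72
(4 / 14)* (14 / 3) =4 / 3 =1.33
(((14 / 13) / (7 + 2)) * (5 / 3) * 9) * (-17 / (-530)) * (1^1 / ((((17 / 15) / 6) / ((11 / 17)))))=2310 / 11713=0.20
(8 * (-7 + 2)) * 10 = -400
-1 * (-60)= 60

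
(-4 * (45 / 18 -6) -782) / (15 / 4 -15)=1024 / 15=68.27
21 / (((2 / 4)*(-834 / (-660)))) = 4620 / 139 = 33.24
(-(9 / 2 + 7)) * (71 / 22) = -1633 / 44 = -37.11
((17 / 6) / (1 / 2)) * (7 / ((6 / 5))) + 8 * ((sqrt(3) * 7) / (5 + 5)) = 28 * sqrt(3) / 5 + 595 / 18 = 42.76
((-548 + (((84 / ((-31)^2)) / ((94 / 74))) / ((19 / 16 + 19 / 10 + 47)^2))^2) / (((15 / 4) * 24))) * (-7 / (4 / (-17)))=-8574077199173471317148501167 / 47332818985872035684114010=-181.14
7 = 7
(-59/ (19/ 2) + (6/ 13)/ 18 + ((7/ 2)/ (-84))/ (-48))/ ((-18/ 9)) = 1759625/ 569088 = 3.09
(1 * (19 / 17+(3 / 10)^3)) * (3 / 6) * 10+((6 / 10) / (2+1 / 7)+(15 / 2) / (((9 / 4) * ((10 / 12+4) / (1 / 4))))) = 608919 / 98600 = 6.18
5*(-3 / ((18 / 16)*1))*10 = -400 / 3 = -133.33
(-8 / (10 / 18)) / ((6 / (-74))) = 888 / 5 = 177.60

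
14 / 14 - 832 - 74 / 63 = -52427 / 63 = -832.17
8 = 8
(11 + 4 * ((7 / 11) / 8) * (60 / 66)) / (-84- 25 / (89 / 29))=-121574 / 992321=-0.12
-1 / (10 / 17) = -17 / 10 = -1.70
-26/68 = -0.38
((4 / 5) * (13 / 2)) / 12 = 0.43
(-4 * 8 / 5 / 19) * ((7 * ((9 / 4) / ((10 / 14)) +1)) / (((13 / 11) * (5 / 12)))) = -19.87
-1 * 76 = -76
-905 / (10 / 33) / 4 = -5973 / 8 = -746.62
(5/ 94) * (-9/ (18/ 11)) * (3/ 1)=-165/ 188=-0.88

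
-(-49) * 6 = 294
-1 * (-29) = 29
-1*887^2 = -786769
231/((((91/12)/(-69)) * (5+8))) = -27324/169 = -161.68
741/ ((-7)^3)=-741/ 343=-2.16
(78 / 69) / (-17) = -26 / 391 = -0.07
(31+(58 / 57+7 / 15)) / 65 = 3086 / 6175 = 0.50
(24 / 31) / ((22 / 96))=1152 / 341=3.38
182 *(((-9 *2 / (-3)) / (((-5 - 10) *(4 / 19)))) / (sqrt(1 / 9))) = -1037.40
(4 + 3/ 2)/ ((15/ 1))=11/ 30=0.37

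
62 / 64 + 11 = 383 / 32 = 11.97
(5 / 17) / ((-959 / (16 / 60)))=-4 / 48909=-0.00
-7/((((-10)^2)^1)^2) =-7/10000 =-0.00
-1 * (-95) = 95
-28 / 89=-0.31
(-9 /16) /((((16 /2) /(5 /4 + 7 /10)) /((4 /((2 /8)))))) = -351 /160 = -2.19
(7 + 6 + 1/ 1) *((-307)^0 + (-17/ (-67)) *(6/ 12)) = 1057/ 67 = 15.78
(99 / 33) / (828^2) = 0.00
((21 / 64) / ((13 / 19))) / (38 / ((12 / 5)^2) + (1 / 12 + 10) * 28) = 0.00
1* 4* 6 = 24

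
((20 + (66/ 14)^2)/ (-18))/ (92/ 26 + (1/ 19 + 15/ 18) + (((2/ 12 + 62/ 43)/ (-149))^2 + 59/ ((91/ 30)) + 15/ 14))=-41956271547814/ 446185004698027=-0.09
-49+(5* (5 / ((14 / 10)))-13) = -309 / 7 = -44.14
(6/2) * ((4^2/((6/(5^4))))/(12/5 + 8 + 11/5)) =25000/63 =396.83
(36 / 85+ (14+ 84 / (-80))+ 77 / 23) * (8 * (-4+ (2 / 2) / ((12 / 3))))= -392283 / 782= -501.64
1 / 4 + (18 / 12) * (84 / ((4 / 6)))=757 / 4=189.25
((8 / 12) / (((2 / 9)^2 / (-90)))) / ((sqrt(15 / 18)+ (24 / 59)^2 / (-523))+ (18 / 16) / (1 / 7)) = -6088664511343505880 / 38931668848848923+ 128865801885354720 *sqrt(30) / 38931668848848923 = -138.26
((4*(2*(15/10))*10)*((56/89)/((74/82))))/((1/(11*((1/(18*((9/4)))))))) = 2020480/88911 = 22.72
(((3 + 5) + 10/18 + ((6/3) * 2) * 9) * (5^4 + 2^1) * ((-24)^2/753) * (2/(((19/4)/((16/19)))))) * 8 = 289079296/4769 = 60616.33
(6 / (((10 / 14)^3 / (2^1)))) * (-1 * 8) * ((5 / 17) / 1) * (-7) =230496 / 425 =542.34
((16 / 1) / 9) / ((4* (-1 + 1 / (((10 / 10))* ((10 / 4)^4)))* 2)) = -1250 / 5481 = -0.23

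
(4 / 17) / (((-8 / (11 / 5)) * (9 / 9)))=-11 / 170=-0.06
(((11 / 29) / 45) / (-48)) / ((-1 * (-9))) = -11 / 563760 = -0.00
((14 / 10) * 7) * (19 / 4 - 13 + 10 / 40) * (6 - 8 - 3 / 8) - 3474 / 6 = -1964 / 5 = -392.80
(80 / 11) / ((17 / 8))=640 / 187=3.42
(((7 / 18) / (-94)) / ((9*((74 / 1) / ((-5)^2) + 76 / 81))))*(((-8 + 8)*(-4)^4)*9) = 0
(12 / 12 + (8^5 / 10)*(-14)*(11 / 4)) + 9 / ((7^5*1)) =-10601502608 / 84035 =-126155.80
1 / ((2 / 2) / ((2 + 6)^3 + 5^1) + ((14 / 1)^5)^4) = 517 / 43256488054872242406817793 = 0.00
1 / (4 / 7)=7 / 4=1.75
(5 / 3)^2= 25 / 9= 2.78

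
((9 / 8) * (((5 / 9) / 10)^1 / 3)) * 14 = 7 / 24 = 0.29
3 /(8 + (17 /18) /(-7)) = 378 /991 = 0.38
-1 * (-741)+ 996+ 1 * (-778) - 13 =946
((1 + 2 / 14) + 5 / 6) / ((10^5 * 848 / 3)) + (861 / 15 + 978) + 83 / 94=57822932163901 / 55798400000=1036.28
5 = 5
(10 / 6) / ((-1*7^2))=-5 / 147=-0.03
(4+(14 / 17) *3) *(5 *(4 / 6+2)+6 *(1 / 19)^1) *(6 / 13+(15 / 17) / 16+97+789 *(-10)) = -589522558295 / 856596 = -688215.40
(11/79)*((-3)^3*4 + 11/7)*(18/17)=-147510/9401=-15.69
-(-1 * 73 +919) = -846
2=2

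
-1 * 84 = -84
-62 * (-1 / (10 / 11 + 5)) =682 / 65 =10.49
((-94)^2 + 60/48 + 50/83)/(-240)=-2934167/79680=-36.82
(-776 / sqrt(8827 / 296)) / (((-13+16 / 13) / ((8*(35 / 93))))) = 36.35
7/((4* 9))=7/36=0.19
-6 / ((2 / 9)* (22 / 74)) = -999 / 11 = -90.82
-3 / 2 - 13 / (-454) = -334 / 227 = -1.47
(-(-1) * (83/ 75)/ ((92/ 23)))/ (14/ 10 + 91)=83/ 27720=0.00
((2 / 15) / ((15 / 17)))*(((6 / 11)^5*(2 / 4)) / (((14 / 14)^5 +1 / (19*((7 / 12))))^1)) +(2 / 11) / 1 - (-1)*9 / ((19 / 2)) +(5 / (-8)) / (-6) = 658461557773 / 532434606000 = 1.24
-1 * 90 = -90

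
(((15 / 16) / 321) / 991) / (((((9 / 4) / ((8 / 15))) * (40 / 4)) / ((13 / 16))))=13 / 229039920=0.00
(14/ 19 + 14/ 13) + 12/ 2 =1930/ 247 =7.81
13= 13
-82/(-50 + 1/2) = 164/99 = 1.66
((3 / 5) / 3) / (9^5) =1 / 295245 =0.00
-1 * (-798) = 798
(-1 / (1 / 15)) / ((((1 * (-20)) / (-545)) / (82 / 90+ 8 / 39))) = -71177 / 156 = -456.26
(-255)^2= 65025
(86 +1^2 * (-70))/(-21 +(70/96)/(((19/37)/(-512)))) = -912/42637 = -0.02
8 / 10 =4 / 5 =0.80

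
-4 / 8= -1 / 2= -0.50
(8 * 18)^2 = 20736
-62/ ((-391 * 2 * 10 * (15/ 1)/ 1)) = 31/ 58650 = 0.00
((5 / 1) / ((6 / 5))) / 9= 25 / 54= 0.46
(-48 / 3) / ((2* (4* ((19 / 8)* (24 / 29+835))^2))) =-0.00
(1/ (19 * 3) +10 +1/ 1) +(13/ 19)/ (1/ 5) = 823/ 57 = 14.44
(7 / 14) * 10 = 5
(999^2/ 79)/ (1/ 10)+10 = 9980800/ 79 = 126339.24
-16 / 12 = -4 / 3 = -1.33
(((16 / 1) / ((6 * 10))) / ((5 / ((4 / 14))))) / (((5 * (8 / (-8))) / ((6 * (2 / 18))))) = -0.00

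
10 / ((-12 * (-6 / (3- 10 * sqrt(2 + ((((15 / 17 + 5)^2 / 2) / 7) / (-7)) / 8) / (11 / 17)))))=5 / 12- 25 * sqrt(27697) / 1386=-2.59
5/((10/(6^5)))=3888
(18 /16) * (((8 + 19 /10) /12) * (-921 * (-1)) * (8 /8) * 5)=273537 /64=4274.02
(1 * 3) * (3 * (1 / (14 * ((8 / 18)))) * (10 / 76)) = 405 / 2128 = 0.19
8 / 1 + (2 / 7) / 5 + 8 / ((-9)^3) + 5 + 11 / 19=6605252 / 484785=13.63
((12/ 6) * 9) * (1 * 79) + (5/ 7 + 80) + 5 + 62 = 10988/ 7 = 1569.71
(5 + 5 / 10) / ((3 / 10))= 18.33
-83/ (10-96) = 83/ 86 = 0.97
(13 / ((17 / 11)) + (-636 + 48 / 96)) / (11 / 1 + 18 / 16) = -85284 / 1649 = -51.72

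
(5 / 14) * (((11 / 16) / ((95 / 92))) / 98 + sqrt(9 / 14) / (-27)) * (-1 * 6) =-759 / 52136 + 5 * sqrt(14) / 294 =0.05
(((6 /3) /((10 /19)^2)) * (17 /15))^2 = 37662769 /562500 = 66.96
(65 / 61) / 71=65 / 4331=0.02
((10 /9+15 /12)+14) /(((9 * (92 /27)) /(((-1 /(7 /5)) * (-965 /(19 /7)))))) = 149575 /1104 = 135.48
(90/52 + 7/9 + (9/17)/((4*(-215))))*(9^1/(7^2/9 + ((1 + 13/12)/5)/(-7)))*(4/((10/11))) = 5945824962/322389275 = 18.44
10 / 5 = 2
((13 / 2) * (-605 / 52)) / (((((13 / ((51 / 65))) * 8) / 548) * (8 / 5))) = -4227135 / 21632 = -195.41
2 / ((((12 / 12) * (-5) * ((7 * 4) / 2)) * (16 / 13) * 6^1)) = -13 / 3360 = -0.00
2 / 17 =0.12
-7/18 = -0.39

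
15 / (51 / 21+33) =105 / 248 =0.42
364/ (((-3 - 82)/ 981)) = -357084/ 85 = -4200.99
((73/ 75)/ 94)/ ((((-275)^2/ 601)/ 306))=2237523/ 88859375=0.03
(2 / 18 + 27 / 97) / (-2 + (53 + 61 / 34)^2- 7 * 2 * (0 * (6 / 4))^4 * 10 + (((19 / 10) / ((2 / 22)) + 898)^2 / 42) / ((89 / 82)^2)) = 0.00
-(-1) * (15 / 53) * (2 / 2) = 0.28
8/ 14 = 4/ 7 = 0.57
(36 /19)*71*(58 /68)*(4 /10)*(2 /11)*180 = 5336928 /3553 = 1502.09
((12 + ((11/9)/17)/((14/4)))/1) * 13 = 167362/1071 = 156.27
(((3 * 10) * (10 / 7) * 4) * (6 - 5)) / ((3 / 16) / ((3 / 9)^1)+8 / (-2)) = -3840 / 77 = -49.87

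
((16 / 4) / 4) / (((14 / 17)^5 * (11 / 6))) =4259571 / 2958032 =1.44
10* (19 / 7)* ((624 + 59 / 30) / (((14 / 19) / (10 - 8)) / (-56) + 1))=54233752 / 3171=17103.04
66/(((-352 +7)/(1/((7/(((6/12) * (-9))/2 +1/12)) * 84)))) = 143/202860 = 0.00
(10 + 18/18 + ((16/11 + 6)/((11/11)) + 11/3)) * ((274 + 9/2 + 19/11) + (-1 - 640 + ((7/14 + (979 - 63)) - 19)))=1436640/121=11873.06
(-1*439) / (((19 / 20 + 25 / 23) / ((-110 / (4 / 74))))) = 410947900 / 937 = 438578.34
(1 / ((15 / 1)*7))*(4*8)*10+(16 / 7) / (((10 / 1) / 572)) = 14048 / 105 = 133.79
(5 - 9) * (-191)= 764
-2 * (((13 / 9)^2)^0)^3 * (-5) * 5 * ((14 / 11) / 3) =21.21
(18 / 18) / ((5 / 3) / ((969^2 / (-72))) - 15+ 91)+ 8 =8.01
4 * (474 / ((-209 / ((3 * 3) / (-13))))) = 17064 / 2717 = 6.28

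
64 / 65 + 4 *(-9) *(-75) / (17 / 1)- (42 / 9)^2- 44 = 935132 / 9945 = 94.03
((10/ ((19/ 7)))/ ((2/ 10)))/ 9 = 350/ 171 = 2.05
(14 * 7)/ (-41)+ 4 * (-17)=-2886/ 41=-70.39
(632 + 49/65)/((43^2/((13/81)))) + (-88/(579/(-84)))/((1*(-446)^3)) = 0.05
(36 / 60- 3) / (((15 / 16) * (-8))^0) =-12 / 5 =-2.40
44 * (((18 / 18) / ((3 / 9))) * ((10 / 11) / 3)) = 40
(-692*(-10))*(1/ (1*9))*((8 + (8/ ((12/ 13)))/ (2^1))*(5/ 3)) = 1280200/ 81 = 15804.94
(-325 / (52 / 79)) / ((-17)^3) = 1975 / 19652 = 0.10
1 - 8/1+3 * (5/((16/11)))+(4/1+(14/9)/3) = 3383/432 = 7.83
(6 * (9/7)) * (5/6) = 6.43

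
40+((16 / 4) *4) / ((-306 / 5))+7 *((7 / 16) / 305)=29677897 / 746640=39.75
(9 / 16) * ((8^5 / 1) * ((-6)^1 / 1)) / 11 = -110592 / 11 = -10053.82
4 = 4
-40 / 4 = -10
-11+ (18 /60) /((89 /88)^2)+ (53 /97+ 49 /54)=-1919524207 /207450990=-9.25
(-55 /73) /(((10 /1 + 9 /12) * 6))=-110 /9417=-0.01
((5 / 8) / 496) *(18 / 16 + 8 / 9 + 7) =3245 / 285696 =0.01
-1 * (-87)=87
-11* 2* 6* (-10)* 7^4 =3169320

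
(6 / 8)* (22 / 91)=33 / 182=0.18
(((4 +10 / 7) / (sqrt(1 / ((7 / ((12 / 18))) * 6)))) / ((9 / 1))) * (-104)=-3952 * sqrt(7) / 21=-497.91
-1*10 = -10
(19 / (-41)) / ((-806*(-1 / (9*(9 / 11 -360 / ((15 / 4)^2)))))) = 233073 / 1817530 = 0.13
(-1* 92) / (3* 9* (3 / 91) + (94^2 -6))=-8372 / 803611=-0.01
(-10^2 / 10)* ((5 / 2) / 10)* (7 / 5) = -7 / 2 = -3.50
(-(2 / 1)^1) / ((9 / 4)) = -8 / 9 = -0.89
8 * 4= 32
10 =10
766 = 766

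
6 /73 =0.08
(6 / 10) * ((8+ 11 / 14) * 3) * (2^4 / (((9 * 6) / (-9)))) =-1476 / 35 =-42.17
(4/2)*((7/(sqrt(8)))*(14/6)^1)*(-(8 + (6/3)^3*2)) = -196*sqrt(2) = -277.19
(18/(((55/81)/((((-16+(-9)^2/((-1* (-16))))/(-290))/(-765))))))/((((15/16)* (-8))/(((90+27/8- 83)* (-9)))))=-141183/8676800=-0.02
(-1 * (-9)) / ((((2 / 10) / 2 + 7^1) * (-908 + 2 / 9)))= -81 / 58007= -0.00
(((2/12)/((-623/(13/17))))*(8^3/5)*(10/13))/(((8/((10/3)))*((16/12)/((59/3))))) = -9440/95319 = -0.10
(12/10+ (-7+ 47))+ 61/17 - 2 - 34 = 747/85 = 8.79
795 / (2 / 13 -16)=-10335 / 206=-50.17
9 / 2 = 4.50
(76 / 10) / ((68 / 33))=627 / 170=3.69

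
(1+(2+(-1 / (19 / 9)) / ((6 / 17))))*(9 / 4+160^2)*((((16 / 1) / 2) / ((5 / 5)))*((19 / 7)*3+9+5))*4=571442220 / 19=30075906.32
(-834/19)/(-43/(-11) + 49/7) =-1529/380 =-4.02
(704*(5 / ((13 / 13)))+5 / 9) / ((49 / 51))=538645 / 147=3664.25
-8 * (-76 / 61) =608 / 61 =9.97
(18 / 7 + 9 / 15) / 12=37 / 140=0.26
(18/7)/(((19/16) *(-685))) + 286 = 26055742/91105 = 286.00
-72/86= -36/43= -0.84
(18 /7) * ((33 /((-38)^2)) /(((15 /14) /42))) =4158 /1805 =2.30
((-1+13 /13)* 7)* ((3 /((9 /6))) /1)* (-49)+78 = 78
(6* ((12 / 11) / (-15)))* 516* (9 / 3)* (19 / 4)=-3208.58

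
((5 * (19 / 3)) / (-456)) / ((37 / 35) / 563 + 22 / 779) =-76750975 / 33287976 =-2.31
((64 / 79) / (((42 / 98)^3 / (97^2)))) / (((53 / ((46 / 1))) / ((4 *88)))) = 3344398790656 / 113049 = 29583621.18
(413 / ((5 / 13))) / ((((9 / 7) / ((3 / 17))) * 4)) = 37583 / 1020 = 36.85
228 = 228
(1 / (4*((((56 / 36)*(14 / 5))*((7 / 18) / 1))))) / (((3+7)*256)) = 81 / 1404928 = 0.00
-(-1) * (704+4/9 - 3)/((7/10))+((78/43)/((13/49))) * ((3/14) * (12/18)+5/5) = 2735758/2709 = 1009.88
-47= -47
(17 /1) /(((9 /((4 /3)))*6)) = 34 /81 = 0.42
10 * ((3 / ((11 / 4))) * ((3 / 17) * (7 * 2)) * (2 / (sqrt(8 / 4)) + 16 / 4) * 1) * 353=1779120 * sqrt(2) / 187 + 7116480 / 187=51510.89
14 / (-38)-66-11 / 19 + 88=400 / 19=21.05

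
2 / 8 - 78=-311 / 4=-77.75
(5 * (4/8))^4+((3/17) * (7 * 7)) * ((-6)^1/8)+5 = 10221/272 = 37.58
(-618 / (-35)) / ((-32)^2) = 309 / 17920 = 0.02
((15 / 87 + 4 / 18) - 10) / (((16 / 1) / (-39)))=32591 / 1392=23.41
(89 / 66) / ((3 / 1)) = 89 / 198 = 0.45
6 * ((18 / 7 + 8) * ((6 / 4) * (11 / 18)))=407 / 7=58.14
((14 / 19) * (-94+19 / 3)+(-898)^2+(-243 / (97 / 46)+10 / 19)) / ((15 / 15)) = 4457616326 / 5529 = 806224.69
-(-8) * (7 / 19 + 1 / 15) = 992 / 285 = 3.48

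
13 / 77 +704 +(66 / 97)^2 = 510500801 / 724493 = 704.63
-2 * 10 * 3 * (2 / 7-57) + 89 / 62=1477463 / 434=3404.29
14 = 14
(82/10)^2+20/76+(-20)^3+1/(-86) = -324042971/40850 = -7932.51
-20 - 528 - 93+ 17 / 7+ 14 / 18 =-40181 / 63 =-637.79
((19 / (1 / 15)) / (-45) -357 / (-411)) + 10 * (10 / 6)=4604 / 411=11.20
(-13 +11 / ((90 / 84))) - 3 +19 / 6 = -77 / 30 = -2.57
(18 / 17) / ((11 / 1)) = 18 / 187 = 0.10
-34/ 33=-1.03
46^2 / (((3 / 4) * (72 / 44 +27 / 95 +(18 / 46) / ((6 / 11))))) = 406864480 / 380421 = 1069.51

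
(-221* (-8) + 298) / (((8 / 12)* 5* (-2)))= -3099 / 10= -309.90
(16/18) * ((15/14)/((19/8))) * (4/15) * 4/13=512/15561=0.03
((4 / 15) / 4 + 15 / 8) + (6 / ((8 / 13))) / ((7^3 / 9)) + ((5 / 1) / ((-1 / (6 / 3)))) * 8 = -3202351 / 41160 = -77.80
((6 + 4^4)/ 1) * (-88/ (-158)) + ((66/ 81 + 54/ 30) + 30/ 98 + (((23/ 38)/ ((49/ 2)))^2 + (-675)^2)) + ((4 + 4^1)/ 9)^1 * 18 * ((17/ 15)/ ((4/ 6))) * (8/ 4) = 455828.25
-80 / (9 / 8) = -640 / 9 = -71.11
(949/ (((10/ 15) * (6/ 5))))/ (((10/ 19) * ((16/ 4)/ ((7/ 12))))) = 126217/ 384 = 328.69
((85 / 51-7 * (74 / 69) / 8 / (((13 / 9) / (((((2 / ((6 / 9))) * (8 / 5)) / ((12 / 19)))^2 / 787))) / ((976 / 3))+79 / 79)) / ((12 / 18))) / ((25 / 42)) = 5079327393 / 2578189025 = 1.97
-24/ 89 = -0.27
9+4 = 13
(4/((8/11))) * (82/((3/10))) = 4510/3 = 1503.33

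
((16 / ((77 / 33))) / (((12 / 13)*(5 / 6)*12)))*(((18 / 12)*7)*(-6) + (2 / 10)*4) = -8086 / 175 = -46.21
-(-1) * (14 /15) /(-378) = -1 /405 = -0.00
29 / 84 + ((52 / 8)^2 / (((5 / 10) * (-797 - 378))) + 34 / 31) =4192087 / 3059700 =1.37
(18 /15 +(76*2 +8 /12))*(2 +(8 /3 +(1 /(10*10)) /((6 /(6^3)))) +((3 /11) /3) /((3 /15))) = 10436776 /12375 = 843.38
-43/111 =-0.39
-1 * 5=-5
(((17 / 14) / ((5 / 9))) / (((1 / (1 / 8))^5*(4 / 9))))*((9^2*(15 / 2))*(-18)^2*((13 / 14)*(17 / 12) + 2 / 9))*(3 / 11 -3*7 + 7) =-352420670475 / 565182464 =-623.55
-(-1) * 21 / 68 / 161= 3 / 1564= 0.00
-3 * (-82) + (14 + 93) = 353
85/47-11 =-432/47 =-9.19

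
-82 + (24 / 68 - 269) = -5961 / 17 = -350.65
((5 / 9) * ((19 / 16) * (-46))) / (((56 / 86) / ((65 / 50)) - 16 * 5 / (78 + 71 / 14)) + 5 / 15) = 1420505645 / 6028872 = 235.62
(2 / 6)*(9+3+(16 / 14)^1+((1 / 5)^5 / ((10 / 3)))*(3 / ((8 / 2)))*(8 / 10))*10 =14375063 / 328125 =43.81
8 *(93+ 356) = 3592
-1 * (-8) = 8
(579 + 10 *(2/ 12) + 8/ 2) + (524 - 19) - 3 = 3260/ 3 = 1086.67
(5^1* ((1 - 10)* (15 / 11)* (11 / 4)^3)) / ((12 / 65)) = -1769625 / 256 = -6912.60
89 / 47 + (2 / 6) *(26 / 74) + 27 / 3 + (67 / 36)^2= 32621747 / 2253744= 14.47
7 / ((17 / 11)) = 77 / 17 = 4.53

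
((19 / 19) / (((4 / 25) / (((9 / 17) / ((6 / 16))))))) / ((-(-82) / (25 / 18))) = 625 / 4182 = 0.15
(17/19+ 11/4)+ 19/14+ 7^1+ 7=10109/532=19.00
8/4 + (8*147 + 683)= 1861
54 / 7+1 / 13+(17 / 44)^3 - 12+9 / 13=-26811797 / 7751744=-3.46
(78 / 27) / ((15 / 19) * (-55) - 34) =-494 / 13239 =-0.04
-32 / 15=-2.13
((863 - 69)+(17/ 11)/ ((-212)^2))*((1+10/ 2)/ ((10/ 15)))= 3532868217/ 494384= 7146.00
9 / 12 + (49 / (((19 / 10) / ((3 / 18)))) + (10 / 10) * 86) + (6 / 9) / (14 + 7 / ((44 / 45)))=339181 / 3724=91.08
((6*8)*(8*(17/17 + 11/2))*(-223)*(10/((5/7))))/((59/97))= -755873664/59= -12811418.03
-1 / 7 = -0.14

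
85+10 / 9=775 / 9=86.11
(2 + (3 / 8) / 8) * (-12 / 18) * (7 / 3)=-917 / 288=-3.18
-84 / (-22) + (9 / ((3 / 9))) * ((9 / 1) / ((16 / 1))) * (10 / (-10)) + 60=8559 / 176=48.63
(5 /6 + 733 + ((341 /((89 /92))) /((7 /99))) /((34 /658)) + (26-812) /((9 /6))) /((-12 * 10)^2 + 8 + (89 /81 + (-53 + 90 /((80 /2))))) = 47398411602 /7038634865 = 6.73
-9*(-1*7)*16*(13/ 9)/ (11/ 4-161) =-9.20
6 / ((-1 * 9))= -2 / 3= -0.67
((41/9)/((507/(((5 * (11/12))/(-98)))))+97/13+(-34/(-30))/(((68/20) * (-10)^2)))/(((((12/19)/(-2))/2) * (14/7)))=-23.64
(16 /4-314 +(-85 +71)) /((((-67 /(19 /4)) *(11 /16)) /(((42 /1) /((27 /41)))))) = 1570464 /737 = 2130.89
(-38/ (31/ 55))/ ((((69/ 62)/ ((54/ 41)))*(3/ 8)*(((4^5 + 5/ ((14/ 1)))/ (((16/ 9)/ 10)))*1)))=-1498112/ 40570689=-0.04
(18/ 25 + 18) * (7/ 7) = 468/ 25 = 18.72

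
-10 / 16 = -5 / 8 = -0.62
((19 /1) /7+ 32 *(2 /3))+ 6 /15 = 2567 /105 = 24.45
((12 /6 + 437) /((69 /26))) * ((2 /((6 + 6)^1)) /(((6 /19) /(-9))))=-108433 /138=-785.75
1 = 1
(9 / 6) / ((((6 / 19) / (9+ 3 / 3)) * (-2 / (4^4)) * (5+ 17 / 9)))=-27360 / 31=-882.58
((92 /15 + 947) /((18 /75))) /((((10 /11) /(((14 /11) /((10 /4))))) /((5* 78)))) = 2602054 /3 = 867351.33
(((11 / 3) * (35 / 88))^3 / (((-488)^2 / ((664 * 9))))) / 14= 508375 / 91447296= 0.01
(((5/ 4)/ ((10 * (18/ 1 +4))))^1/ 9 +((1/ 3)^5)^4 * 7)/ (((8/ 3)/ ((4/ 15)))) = 387421721/ 6136740545760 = 0.00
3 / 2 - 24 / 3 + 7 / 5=-51 / 10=-5.10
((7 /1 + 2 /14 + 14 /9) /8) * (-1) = -137 /126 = -1.09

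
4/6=2/3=0.67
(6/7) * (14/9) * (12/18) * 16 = 128/9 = 14.22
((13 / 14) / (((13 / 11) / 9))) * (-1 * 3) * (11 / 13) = -3267 / 182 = -17.95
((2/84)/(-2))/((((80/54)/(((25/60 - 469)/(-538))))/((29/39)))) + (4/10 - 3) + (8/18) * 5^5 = 390929337389/281998080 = 1386.28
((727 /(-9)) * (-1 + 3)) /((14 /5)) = -57.70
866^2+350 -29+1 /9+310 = 6755284 /9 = 750587.11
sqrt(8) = 2 *sqrt(2) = 2.83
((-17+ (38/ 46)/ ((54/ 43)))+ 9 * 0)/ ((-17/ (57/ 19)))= 20297/ 7038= 2.88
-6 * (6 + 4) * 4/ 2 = -120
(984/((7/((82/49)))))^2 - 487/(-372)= 2421983139031/43765428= 55340.10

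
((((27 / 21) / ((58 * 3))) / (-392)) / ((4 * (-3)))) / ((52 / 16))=1 / 2068976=0.00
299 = 299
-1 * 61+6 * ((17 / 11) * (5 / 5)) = -569 / 11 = -51.73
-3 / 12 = -1 / 4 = -0.25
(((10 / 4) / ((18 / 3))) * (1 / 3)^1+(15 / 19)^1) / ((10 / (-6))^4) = 1143 / 9500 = 0.12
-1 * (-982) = 982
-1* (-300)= 300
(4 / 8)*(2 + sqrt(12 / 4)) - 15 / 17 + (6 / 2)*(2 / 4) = 2.48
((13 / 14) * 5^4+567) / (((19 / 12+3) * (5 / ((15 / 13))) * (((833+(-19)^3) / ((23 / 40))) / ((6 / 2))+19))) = -0.02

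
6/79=0.08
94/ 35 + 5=269/ 35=7.69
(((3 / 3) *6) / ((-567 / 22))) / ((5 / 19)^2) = -15884 / 4725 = -3.36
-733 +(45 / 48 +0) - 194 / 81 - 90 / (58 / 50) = -812.04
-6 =-6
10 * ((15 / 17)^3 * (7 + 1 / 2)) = 253125 / 4913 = 51.52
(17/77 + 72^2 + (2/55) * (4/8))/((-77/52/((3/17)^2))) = -934096176/8567405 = -109.03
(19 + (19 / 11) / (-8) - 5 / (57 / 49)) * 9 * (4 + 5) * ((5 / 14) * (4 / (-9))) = -1089915 / 5852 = -186.25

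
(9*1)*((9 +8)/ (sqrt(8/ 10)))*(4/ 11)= 306*sqrt(5)/ 11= 62.20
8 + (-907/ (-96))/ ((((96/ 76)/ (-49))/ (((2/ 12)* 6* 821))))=-693247925/ 2304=-300888.86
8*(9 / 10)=36 / 5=7.20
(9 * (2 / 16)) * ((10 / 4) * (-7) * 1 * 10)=-1575 / 8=-196.88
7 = 7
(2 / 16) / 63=1 / 504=0.00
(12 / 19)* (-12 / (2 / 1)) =-72 / 19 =-3.79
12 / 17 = 0.71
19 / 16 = 1.19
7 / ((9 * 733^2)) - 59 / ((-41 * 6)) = 95100727 / 396519282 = 0.24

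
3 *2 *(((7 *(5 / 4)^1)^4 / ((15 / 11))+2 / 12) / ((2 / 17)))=56125551 / 256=219240.43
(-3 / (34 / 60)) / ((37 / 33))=-2970 / 629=-4.72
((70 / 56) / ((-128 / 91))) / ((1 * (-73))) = 455 / 37376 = 0.01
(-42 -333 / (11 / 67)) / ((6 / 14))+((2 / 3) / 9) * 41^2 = -1397717 / 297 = -4706.12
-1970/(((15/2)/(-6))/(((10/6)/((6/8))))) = 31520/9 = 3502.22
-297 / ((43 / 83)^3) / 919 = -169820739 / 73066933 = -2.32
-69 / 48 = -23 / 16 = -1.44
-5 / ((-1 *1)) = 5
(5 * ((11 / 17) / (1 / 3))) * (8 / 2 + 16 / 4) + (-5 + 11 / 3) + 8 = 4300 / 51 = 84.31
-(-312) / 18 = 52 / 3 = 17.33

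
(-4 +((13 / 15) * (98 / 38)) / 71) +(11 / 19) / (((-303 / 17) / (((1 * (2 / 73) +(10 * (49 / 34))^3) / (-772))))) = -127904210337397 / 33286074871740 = -3.84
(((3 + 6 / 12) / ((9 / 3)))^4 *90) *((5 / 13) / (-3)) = -60025 / 2808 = -21.38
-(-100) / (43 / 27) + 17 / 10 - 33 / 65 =71533 / 1118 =63.98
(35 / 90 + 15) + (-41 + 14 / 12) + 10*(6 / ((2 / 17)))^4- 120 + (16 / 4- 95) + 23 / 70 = 42620618177 / 630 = 67651774.88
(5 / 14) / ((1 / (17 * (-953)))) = -5786.07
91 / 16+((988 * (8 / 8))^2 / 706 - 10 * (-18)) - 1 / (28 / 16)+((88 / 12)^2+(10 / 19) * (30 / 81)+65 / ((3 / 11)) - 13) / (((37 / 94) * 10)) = 6148728050293 / 3752164080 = 1638.72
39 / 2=19.50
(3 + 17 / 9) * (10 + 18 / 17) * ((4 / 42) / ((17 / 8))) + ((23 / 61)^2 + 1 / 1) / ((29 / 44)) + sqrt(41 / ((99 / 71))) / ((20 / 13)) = 13 * sqrt(32021) / 660 + 24496098968 / 5894097489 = 7.68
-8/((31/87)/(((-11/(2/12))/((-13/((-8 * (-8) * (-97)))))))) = 285170688/403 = 707619.57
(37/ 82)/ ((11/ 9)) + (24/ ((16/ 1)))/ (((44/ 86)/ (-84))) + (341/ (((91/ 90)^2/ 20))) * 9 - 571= 442352725993/ 7469462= 59221.50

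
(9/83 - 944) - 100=-86643/83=-1043.89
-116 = -116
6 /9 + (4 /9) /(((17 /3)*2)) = 0.71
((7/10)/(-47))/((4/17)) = -0.06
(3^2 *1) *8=72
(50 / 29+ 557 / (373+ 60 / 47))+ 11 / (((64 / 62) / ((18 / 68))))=3348566799 / 555031232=6.03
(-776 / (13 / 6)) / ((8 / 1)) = -582 / 13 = -44.77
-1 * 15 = -15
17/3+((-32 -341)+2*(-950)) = -2267.33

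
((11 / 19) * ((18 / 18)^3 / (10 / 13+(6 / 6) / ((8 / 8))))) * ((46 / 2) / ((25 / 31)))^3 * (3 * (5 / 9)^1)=2253599777 / 178125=12651.79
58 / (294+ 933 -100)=0.05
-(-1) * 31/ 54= 31/ 54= 0.57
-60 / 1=-60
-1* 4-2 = -6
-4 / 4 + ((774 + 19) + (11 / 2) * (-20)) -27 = 655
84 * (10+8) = 1512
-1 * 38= -38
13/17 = 0.76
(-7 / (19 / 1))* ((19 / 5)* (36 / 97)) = -252 / 485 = -0.52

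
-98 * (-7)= 686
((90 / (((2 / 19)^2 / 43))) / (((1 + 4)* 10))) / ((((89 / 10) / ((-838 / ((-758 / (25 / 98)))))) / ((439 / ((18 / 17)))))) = 1213509360775 / 13222552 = 91775.73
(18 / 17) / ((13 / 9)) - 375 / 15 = -24.27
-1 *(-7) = 7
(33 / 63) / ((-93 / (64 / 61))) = -0.01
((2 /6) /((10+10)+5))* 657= 219 /25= 8.76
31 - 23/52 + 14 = 2317/52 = 44.56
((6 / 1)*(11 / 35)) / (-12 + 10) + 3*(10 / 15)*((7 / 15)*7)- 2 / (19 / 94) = -4.30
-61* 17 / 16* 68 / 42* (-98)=123403 / 12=10283.58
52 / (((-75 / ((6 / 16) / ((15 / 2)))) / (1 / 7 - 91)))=2756 / 875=3.15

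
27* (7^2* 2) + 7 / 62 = 164059 / 62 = 2646.11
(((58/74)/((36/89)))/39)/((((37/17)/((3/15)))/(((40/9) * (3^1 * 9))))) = 87754/160173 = 0.55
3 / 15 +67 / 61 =396 / 305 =1.30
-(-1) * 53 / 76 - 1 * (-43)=3321 / 76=43.70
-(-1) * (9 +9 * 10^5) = 900009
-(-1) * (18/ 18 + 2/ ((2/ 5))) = 6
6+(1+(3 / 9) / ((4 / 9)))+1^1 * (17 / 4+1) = 13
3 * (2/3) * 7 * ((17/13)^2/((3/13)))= 4046/39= 103.74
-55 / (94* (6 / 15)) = -275 / 188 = -1.46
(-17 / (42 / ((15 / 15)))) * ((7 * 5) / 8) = -85 / 48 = -1.77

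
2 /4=1 /2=0.50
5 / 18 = 0.28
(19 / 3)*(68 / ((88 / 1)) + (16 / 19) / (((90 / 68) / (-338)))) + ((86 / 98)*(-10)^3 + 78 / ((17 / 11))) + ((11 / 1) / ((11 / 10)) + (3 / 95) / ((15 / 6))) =-2174.19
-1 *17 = -17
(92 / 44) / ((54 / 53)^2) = 64607 / 32076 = 2.01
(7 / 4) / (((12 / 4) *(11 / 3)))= 7 / 44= 0.16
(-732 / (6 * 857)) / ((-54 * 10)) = 61 / 231390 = 0.00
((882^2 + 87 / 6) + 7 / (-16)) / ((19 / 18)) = 112023081 / 152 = 736993.95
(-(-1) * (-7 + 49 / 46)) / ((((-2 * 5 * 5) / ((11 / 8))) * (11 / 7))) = 0.10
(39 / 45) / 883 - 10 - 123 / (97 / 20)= -45429089 / 1284765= -35.36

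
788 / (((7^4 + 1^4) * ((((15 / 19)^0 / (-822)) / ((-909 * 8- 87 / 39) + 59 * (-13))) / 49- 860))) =-1658937397152 / 4348858071107267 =-0.00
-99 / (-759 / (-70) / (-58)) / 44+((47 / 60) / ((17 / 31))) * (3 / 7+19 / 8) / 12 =2145038297 / 173416320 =12.37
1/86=0.01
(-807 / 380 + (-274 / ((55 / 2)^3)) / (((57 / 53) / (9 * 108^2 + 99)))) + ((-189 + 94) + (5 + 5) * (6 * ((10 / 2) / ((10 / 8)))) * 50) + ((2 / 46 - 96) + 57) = 123038110137 / 11632940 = 10576.70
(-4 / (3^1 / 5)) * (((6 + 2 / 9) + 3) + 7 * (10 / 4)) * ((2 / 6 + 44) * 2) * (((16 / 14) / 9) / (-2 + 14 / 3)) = -182780 / 243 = -752.18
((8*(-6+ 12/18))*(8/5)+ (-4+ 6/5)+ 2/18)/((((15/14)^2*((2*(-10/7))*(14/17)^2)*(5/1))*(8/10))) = 6459439/810000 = 7.97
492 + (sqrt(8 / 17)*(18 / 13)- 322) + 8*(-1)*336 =-2517.05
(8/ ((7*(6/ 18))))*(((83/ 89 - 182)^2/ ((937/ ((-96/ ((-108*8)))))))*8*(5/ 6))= 41550916000/ 467584551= 88.86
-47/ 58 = -0.81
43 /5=8.60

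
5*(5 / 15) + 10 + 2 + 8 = 65 / 3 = 21.67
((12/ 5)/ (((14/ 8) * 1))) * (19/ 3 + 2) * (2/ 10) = 16/ 7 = 2.29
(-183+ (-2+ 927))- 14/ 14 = 741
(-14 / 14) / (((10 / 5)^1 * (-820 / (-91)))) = -91 / 1640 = -0.06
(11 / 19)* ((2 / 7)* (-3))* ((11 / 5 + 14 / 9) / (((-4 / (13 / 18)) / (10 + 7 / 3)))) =894179 / 215460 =4.15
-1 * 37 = -37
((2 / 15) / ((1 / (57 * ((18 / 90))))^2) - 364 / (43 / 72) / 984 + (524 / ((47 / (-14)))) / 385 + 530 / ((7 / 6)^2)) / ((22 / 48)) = 885.14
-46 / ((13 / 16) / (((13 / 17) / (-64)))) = 23 / 34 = 0.68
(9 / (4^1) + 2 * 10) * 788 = 17533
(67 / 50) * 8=268 / 25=10.72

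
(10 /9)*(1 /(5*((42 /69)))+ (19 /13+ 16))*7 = 16189 /117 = 138.37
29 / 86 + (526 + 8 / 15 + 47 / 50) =1702189 / 3225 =527.81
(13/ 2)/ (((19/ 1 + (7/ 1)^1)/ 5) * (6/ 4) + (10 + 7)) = 65/ 248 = 0.26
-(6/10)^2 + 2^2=91/25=3.64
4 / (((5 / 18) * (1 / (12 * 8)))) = 6912 / 5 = 1382.40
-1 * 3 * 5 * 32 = -480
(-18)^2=324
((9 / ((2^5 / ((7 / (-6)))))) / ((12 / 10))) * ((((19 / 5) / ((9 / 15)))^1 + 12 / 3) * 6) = -1085 / 64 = -16.95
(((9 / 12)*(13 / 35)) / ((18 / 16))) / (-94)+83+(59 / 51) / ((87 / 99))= 205131671 / 2432955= 84.31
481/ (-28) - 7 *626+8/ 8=-4398.18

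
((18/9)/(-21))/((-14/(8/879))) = 8/129213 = 0.00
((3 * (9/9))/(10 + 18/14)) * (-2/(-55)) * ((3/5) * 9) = 1134/21725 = 0.05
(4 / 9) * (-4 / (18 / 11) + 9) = 236 / 81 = 2.91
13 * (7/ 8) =91/ 8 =11.38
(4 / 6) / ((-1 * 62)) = -1 / 93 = -0.01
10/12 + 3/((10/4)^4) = 0.91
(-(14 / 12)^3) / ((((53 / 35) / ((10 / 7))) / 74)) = -317275 / 2862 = -110.86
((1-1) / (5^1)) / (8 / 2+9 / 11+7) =0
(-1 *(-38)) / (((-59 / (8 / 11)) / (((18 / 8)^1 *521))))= -356364 / 649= -549.10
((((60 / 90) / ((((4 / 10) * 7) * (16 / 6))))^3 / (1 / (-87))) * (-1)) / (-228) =-3625 / 13346816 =-0.00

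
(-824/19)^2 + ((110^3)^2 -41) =639533521664175/361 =1771561001839.82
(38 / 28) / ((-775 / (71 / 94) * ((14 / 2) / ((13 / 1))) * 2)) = -17537 / 14278600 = -0.00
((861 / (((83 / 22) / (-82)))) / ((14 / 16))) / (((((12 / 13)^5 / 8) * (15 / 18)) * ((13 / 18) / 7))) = -3696850157 / 1245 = -2969357.56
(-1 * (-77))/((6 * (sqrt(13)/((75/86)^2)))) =2.71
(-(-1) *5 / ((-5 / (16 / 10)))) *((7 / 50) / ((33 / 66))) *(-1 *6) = 336 / 125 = 2.69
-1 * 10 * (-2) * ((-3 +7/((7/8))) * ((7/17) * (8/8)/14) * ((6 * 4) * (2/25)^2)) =192/425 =0.45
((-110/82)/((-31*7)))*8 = 440/8897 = 0.05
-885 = -885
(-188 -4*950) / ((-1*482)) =1994 / 241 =8.27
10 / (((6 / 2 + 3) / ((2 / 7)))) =10 / 21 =0.48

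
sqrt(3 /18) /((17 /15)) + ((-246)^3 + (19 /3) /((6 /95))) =-267963043 /18 + 5*sqrt(6) /34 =-14886835.36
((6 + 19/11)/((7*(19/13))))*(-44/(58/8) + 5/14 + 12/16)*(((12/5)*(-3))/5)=5.40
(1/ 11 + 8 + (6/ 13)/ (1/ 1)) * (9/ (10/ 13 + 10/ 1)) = 11007/ 1540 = 7.15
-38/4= -19/2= -9.50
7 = 7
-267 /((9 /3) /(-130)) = 11570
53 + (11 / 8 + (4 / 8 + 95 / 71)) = 31929 / 568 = 56.21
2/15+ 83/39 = 147/65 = 2.26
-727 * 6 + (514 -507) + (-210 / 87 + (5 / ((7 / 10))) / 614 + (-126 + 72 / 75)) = -6983756946 / 1558025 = -4482.44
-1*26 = -26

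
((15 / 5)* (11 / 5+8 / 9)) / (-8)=-139 / 120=-1.16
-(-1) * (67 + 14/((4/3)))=155/2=77.50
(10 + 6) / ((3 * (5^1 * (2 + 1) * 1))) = 16 / 45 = 0.36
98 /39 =2.51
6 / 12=1 / 2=0.50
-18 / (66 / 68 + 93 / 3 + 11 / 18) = -2754 / 4985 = -0.55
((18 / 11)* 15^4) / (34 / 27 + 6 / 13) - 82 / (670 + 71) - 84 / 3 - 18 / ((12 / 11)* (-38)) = 236871666937 / 4923204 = 48113.32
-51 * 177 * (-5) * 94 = 4242690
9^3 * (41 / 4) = 29889 / 4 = 7472.25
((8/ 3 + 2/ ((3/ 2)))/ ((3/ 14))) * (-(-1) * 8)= 448/ 3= 149.33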